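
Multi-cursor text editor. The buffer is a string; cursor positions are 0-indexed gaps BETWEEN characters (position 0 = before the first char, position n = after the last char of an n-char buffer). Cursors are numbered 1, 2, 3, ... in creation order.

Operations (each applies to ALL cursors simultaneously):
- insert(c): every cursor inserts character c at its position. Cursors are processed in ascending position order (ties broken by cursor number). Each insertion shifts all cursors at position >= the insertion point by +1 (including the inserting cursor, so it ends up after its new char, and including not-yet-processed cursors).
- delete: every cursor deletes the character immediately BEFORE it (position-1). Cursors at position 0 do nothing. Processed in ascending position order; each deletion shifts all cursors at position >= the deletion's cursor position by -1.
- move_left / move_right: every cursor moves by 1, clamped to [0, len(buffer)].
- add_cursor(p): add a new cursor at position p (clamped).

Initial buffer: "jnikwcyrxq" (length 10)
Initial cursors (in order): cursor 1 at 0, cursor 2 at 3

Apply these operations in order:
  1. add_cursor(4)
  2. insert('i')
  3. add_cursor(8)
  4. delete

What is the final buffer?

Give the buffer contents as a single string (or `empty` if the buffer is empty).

After op 1 (add_cursor(4)): buffer="jnikwcyrxq" (len 10), cursors c1@0 c2@3 c3@4, authorship ..........
After op 2 (insert('i')): buffer="ijniikiwcyrxq" (len 13), cursors c1@1 c2@5 c3@7, authorship 1...2.3......
After op 3 (add_cursor(8)): buffer="ijniikiwcyrxq" (len 13), cursors c1@1 c2@5 c3@7 c4@8, authorship 1...2.3......
After op 4 (delete): buffer="jnikcyrxq" (len 9), cursors c1@0 c2@3 c3@4 c4@4, authorship .........

Answer: jnikcyrxq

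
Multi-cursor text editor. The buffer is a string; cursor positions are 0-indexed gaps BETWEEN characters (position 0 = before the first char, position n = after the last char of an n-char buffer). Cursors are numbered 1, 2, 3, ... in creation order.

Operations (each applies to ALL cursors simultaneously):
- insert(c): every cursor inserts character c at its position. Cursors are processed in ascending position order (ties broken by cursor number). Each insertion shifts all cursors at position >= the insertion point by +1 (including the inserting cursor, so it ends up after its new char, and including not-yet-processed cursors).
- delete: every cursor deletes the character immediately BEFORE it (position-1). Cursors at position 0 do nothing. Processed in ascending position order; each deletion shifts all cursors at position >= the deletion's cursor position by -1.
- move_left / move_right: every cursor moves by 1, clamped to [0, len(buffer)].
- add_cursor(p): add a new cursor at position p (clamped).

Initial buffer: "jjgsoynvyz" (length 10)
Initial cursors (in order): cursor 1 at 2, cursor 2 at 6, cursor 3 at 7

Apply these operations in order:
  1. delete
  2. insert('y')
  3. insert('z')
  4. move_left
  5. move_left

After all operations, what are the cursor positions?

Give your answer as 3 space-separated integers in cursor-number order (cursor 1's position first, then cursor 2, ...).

After op 1 (delete): buffer="jgsovyz" (len 7), cursors c1@1 c2@4 c3@4, authorship .......
After op 2 (insert('y')): buffer="jygsoyyvyz" (len 10), cursors c1@2 c2@7 c3@7, authorship .1...23...
After op 3 (insert('z')): buffer="jyzgsoyyzzvyz" (len 13), cursors c1@3 c2@10 c3@10, authorship .11...2323...
After op 4 (move_left): buffer="jyzgsoyyzzvyz" (len 13), cursors c1@2 c2@9 c3@9, authorship .11...2323...
After op 5 (move_left): buffer="jyzgsoyyzzvyz" (len 13), cursors c1@1 c2@8 c3@8, authorship .11...2323...

Answer: 1 8 8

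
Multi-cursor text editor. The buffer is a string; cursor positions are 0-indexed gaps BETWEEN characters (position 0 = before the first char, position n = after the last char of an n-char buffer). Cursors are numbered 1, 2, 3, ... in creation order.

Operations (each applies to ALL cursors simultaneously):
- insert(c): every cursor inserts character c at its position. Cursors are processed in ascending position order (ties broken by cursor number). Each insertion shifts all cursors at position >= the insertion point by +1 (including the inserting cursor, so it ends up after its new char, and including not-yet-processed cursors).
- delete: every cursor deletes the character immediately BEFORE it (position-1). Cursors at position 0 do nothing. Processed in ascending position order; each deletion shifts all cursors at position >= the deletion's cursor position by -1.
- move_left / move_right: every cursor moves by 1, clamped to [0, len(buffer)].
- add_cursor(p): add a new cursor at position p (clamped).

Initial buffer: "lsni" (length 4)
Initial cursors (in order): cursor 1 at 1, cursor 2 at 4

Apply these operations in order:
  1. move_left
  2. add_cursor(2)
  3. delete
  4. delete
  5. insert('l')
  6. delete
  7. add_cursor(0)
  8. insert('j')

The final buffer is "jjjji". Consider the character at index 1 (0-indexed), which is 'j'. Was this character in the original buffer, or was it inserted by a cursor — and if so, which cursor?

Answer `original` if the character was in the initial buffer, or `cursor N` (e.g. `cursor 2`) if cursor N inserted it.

After op 1 (move_left): buffer="lsni" (len 4), cursors c1@0 c2@3, authorship ....
After op 2 (add_cursor(2)): buffer="lsni" (len 4), cursors c1@0 c3@2 c2@3, authorship ....
After op 3 (delete): buffer="li" (len 2), cursors c1@0 c2@1 c3@1, authorship ..
After op 4 (delete): buffer="i" (len 1), cursors c1@0 c2@0 c3@0, authorship .
After op 5 (insert('l')): buffer="llli" (len 4), cursors c1@3 c2@3 c3@3, authorship 123.
After op 6 (delete): buffer="i" (len 1), cursors c1@0 c2@0 c3@0, authorship .
After op 7 (add_cursor(0)): buffer="i" (len 1), cursors c1@0 c2@0 c3@0 c4@0, authorship .
After op 8 (insert('j')): buffer="jjjji" (len 5), cursors c1@4 c2@4 c3@4 c4@4, authorship 1234.
Authorship (.=original, N=cursor N): 1 2 3 4 .
Index 1: author = 2

Answer: cursor 2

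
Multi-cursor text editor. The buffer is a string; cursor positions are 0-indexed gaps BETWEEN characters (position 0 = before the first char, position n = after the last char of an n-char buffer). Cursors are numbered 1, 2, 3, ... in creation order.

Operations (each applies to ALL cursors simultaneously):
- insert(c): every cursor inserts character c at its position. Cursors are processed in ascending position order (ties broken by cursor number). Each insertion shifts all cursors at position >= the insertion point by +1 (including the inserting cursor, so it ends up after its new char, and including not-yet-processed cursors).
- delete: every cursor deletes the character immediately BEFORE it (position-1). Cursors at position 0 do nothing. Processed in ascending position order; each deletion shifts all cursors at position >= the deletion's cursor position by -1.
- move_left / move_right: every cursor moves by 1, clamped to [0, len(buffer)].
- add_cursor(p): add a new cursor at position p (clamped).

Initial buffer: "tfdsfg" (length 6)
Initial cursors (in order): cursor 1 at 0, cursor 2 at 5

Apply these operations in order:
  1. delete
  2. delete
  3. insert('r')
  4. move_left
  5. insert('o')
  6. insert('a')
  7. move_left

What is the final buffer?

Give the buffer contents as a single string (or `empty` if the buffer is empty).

Answer: oartfdoarg

Derivation:
After op 1 (delete): buffer="tfdsg" (len 5), cursors c1@0 c2@4, authorship .....
After op 2 (delete): buffer="tfdg" (len 4), cursors c1@0 c2@3, authorship ....
After op 3 (insert('r')): buffer="rtfdrg" (len 6), cursors c1@1 c2@5, authorship 1...2.
After op 4 (move_left): buffer="rtfdrg" (len 6), cursors c1@0 c2@4, authorship 1...2.
After op 5 (insert('o')): buffer="ortfdorg" (len 8), cursors c1@1 c2@6, authorship 11...22.
After op 6 (insert('a')): buffer="oartfdoarg" (len 10), cursors c1@2 c2@8, authorship 111...222.
After op 7 (move_left): buffer="oartfdoarg" (len 10), cursors c1@1 c2@7, authorship 111...222.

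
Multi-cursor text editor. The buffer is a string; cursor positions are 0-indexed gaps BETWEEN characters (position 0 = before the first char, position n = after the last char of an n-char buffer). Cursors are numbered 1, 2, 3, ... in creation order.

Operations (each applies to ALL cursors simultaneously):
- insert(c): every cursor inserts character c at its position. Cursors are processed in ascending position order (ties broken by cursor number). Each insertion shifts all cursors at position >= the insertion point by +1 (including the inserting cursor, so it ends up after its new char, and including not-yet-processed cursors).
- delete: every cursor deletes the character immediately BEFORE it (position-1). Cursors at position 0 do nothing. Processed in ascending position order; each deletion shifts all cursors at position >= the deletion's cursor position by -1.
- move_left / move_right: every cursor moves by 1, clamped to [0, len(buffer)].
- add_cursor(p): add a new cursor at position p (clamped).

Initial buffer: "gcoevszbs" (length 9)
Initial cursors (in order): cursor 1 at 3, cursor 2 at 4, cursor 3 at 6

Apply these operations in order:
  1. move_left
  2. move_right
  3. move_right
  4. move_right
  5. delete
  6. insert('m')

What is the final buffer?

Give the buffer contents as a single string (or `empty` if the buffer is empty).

Answer: gcoemmzms

Derivation:
After op 1 (move_left): buffer="gcoevszbs" (len 9), cursors c1@2 c2@3 c3@5, authorship .........
After op 2 (move_right): buffer="gcoevszbs" (len 9), cursors c1@3 c2@4 c3@6, authorship .........
After op 3 (move_right): buffer="gcoevszbs" (len 9), cursors c1@4 c2@5 c3@7, authorship .........
After op 4 (move_right): buffer="gcoevszbs" (len 9), cursors c1@5 c2@6 c3@8, authorship .........
After op 5 (delete): buffer="gcoezs" (len 6), cursors c1@4 c2@4 c3@5, authorship ......
After op 6 (insert('m')): buffer="gcoemmzms" (len 9), cursors c1@6 c2@6 c3@8, authorship ....12.3.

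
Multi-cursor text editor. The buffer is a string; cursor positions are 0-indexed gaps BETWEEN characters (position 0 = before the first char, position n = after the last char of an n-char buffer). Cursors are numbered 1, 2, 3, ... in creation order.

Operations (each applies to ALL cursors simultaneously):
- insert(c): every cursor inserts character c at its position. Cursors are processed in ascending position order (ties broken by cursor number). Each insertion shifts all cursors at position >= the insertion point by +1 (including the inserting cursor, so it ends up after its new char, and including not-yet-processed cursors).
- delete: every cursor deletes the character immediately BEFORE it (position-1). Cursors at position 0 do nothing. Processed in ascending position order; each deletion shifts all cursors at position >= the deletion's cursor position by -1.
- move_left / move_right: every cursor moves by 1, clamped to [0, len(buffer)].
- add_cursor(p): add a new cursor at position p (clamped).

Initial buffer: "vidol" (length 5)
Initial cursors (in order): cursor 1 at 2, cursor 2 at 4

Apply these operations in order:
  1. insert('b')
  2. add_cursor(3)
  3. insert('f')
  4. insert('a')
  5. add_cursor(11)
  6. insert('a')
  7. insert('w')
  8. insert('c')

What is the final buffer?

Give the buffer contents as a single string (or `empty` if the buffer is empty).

Answer: vibffaaaawwccdobfawcaawcl

Derivation:
After op 1 (insert('b')): buffer="vibdobl" (len 7), cursors c1@3 c2@6, authorship ..1..2.
After op 2 (add_cursor(3)): buffer="vibdobl" (len 7), cursors c1@3 c3@3 c2@6, authorship ..1..2.
After op 3 (insert('f')): buffer="vibffdobfl" (len 10), cursors c1@5 c3@5 c2@9, authorship ..113..22.
After op 4 (insert('a')): buffer="vibffaadobfal" (len 13), cursors c1@7 c3@7 c2@12, authorship ..11313..222.
After op 5 (add_cursor(11)): buffer="vibffaadobfal" (len 13), cursors c1@7 c3@7 c4@11 c2@12, authorship ..11313..222.
After op 6 (insert('a')): buffer="vibffaaaadobfaaal" (len 17), cursors c1@9 c3@9 c4@14 c2@16, authorship ..1131313..22422.
After op 7 (insert('w')): buffer="vibffaaaawwdobfawaawl" (len 21), cursors c1@11 c3@11 c4@17 c2@20, authorship ..113131313..2244222.
After op 8 (insert('c')): buffer="vibffaaaawwccdobfawcaawcl" (len 25), cursors c1@13 c3@13 c4@20 c2@24, authorship ..11313131313..224442222.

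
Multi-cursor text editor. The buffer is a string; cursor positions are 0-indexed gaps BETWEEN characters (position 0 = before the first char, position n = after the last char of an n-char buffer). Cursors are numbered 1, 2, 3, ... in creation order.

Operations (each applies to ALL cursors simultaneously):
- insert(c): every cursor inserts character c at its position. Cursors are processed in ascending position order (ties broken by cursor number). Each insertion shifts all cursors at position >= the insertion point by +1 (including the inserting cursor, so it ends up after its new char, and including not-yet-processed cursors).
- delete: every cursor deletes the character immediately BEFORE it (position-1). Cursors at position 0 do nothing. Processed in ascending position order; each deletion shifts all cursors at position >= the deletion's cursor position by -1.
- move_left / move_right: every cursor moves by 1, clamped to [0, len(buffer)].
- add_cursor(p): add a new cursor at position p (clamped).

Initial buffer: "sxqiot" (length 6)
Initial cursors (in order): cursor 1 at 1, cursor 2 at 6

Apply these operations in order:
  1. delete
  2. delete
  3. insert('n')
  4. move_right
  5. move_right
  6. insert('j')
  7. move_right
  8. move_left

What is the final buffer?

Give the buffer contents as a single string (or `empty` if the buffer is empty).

Answer: nxqjinj

Derivation:
After op 1 (delete): buffer="xqio" (len 4), cursors c1@0 c2@4, authorship ....
After op 2 (delete): buffer="xqi" (len 3), cursors c1@0 c2@3, authorship ...
After op 3 (insert('n')): buffer="nxqin" (len 5), cursors c1@1 c2@5, authorship 1...2
After op 4 (move_right): buffer="nxqin" (len 5), cursors c1@2 c2@5, authorship 1...2
After op 5 (move_right): buffer="nxqin" (len 5), cursors c1@3 c2@5, authorship 1...2
After op 6 (insert('j')): buffer="nxqjinj" (len 7), cursors c1@4 c2@7, authorship 1..1.22
After op 7 (move_right): buffer="nxqjinj" (len 7), cursors c1@5 c2@7, authorship 1..1.22
After op 8 (move_left): buffer="nxqjinj" (len 7), cursors c1@4 c2@6, authorship 1..1.22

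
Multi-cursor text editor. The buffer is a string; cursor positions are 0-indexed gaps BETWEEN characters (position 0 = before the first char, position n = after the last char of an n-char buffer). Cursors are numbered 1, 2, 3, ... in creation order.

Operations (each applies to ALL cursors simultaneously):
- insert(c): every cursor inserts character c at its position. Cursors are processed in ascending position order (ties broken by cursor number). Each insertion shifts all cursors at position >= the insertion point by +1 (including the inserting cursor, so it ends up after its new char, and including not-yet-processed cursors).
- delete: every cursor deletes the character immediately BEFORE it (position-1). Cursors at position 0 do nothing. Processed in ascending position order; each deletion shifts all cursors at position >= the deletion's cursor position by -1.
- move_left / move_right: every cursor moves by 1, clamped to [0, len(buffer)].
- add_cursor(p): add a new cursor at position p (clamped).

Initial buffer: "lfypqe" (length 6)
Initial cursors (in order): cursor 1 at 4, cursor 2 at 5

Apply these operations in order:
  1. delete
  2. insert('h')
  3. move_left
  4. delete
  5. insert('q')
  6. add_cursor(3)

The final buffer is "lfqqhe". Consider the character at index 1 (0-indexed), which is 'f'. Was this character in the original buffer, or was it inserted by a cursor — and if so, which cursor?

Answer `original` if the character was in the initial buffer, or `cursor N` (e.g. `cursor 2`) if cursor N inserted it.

Answer: original

Derivation:
After op 1 (delete): buffer="lfye" (len 4), cursors c1@3 c2@3, authorship ....
After op 2 (insert('h')): buffer="lfyhhe" (len 6), cursors c1@5 c2@5, authorship ...12.
After op 3 (move_left): buffer="lfyhhe" (len 6), cursors c1@4 c2@4, authorship ...12.
After op 4 (delete): buffer="lfhe" (len 4), cursors c1@2 c2@2, authorship ..2.
After op 5 (insert('q')): buffer="lfqqhe" (len 6), cursors c1@4 c2@4, authorship ..122.
After op 6 (add_cursor(3)): buffer="lfqqhe" (len 6), cursors c3@3 c1@4 c2@4, authorship ..122.
Authorship (.=original, N=cursor N): . . 1 2 2 .
Index 1: author = original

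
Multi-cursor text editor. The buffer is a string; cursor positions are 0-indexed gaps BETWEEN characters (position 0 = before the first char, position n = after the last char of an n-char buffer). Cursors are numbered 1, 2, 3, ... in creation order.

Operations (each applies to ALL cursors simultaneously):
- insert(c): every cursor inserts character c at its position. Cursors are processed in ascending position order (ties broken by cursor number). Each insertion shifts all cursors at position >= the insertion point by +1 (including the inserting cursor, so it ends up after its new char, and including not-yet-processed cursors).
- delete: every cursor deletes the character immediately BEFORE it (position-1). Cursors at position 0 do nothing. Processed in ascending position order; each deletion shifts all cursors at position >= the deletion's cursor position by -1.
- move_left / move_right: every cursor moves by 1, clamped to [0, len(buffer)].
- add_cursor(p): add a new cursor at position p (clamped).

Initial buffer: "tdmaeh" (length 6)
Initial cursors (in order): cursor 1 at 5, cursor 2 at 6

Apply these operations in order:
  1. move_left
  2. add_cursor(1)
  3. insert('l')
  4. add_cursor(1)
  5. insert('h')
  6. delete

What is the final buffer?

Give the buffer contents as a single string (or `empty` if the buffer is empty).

Answer: tldmalelh

Derivation:
After op 1 (move_left): buffer="tdmaeh" (len 6), cursors c1@4 c2@5, authorship ......
After op 2 (add_cursor(1)): buffer="tdmaeh" (len 6), cursors c3@1 c1@4 c2@5, authorship ......
After op 3 (insert('l')): buffer="tldmalelh" (len 9), cursors c3@2 c1@6 c2@8, authorship .3...1.2.
After op 4 (add_cursor(1)): buffer="tldmalelh" (len 9), cursors c4@1 c3@2 c1@6 c2@8, authorship .3...1.2.
After op 5 (insert('h')): buffer="thlhdmalhelhh" (len 13), cursors c4@2 c3@4 c1@9 c2@12, authorship .433...11.22.
After op 6 (delete): buffer="tldmalelh" (len 9), cursors c4@1 c3@2 c1@6 c2@8, authorship .3...1.2.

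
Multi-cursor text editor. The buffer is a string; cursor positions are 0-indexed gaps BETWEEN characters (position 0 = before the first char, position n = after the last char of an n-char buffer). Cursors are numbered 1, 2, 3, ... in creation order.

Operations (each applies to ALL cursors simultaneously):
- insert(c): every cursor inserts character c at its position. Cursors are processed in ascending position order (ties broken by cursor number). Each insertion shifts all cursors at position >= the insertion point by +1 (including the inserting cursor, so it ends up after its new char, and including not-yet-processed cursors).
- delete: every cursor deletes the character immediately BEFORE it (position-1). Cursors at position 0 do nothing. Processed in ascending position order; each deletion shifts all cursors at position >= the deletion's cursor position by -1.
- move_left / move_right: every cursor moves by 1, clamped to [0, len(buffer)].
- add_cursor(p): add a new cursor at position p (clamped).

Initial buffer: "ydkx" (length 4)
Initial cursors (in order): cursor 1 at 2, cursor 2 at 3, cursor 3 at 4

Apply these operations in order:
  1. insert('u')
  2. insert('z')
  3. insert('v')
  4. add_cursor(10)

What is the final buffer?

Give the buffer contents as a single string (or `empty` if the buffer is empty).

After op 1 (insert('u')): buffer="ydukuxu" (len 7), cursors c1@3 c2@5 c3@7, authorship ..1.2.3
After op 2 (insert('z')): buffer="yduzkuzxuz" (len 10), cursors c1@4 c2@7 c3@10, authorship ..11.22.33
After op 3 (insert('v')): buffer="yduzvkuzvxuzv" (len 13), cursors c1@5 c2@9 c3@13, authorship ..111.222.333
After op 4 (add_cursor(10)): buffer="yduzvkuzvxuzv" (len 13), cursors c1@5 c2@9 c4@10 c3@13, authorship ..111.222.333

Answer: yduzvkuzvxuzv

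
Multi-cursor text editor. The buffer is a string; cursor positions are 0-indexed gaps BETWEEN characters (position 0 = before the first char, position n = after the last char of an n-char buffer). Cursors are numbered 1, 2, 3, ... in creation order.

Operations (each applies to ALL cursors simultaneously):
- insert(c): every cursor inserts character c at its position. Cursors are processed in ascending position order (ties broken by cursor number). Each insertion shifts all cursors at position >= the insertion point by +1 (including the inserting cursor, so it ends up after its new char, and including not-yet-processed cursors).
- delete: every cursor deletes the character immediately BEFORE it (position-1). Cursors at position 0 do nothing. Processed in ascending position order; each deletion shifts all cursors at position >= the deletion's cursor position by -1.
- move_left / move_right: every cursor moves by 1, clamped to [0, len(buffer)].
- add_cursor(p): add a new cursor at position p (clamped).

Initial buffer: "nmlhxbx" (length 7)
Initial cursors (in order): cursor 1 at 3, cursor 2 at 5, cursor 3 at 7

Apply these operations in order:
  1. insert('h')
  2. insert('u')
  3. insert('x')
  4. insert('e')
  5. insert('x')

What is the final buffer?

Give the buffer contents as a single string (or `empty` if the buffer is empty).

Answer: nmlhuxexhxhuxexbxhuxex

Derivation:
After op 1 (insert('h')): buffer="nmlhhxhbxh" (len 10), cursors c1@4 c2@7 c3@10, authorship ...1..2..3
After op 2 (insert('u')): buffer="nmlhuhxhubxhu" (len 13), cursors c1@5 c2@9 c3@13, authorship ...11..22..33
After op 3 (insert('x')): buffer="nmlhuxhxhuxbxhux" (len 16), cursors c1@6 c2@11 c3@16, authorship ...111..222..333
After op 4 (insert('e')): buffer="nmlhuxehxhuxebxhuxe" (len 19), cursors c1@7 c2@13 c3@19, authorship ...1111..2222..3333
After op 5 (insert('x')): buffer="nmlhuxexhxhuxexbxhuxex" (len 22), cursors c1@8 c2@15 c3@22, authorship ...11111..22222..33333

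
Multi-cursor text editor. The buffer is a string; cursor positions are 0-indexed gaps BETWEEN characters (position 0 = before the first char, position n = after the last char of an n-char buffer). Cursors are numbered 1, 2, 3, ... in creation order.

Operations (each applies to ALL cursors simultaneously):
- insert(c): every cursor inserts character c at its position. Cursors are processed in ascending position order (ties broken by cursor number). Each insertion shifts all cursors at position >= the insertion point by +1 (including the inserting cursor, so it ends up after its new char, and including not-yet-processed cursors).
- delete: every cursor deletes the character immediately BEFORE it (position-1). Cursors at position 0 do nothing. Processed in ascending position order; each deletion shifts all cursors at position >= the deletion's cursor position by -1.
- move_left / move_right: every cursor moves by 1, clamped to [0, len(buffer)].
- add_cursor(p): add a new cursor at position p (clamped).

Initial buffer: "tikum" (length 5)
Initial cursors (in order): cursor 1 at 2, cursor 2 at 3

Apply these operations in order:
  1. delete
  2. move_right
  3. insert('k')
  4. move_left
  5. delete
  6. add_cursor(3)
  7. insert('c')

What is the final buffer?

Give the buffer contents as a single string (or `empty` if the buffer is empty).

After op 1 (delete): buffer="tum" (len 3), cursors c1@1 c2@1, authorship ...
After op 2 (move_right): buffer="tum" (len 3), cursors c1@2 c2@2, authorship ...
After op 3 (insert('k')): buffer="tukkm" (len 5), cursors c1@4 c2@4, authorship ..12.
After op 4 (move_left): buffer="tukkm" (len 5), cursors c1@3 c2@3, authorship ..12.
After op 5 (delete): buffer="tkm" (len 3), cursors c1@1 c2@1, authorship .2.
After op 6 (add_cursor(3)): buffer="tkm" (len 3), cursors c1@1 c2@1 c3@3, authorship .2.
After op 7 (insert('c')): buffer="tcckmc" (len 6), cursors c1@3 c2@3 c3@6, authorship .122.3

Answer: tcckmc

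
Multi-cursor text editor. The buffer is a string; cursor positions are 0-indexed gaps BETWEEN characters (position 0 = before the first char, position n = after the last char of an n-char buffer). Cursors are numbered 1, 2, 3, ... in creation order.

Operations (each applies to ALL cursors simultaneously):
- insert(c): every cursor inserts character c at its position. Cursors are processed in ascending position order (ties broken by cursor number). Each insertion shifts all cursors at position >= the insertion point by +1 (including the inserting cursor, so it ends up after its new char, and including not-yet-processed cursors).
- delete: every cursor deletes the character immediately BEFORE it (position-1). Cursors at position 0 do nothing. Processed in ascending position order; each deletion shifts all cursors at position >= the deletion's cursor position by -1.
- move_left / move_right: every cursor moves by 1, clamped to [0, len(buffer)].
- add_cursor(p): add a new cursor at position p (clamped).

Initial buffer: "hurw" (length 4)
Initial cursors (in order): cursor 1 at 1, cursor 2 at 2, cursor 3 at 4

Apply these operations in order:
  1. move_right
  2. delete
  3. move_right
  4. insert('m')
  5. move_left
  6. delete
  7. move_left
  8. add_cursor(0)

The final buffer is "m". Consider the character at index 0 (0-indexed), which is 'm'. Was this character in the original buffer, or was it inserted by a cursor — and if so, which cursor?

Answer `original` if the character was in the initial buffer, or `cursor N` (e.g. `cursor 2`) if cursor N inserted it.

After op 1 (move_right): buffer="hurw" (len 4), cursors c1@2 c2@3 c3@4, authorship ....
After op 2 (delete): buffer="h" (len 1), cursors c1@1 c2@1 c3@1, authorship .
After op 3 (move_right): buffer="h" (len 1), cursors c1@1 c2@1 c3@1, authorship .
After op 4 (insert('m')): buffer="hmmm" (len 4), cursors c1@4 c2@4 c3@4, authorship .123
After op 5 (move_left): buffer="hmmm" (len 4), cursors c1@3 c2@3 c3@3, authorship .123
After op 6 (delete): buffer="m" (len 1), cursors c1@0 c2@0 c3@0, authorship 3
After op 7 (move_left): buffer="m" (len 1), cursors c1@0 c2@0 c3@0, authorship 3
After op 8 (add_cursor(0)): buffer="m" (len 1), cursors c1@0 c2@0 c3@0 c4@0, authorship 3
Authorship (.=original, N=cursor N): 3
Index 0: author = 3

Answer: cursor 3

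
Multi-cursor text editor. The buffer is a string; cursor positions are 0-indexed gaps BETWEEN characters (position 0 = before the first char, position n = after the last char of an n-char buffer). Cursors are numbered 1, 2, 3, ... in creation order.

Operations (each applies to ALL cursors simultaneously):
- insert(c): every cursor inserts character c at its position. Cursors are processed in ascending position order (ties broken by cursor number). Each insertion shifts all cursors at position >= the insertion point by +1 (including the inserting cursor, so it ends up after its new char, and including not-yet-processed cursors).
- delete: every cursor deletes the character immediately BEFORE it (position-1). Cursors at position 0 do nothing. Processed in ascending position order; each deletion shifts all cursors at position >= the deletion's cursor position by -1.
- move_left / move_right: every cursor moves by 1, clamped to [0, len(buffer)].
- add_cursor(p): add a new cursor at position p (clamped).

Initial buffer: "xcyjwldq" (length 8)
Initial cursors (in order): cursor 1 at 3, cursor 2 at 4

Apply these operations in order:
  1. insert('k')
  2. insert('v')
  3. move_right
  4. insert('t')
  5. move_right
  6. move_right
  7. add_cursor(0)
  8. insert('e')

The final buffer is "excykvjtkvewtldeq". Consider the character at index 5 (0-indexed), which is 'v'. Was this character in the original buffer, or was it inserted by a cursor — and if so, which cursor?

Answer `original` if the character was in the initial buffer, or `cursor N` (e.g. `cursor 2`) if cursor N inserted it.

Answer: cursor 1

Derivation:
After op 1 (insert('k')): buffer="xcykjkwldq" (len 10), cursors c1@4 c2@6, authorship ...1.2....
After op 2 (insert('v')): buffer="xcykvjkvwldq" (len 12), cursors c1@5 c2@8, authorship ...11.22....
After op 3 (move_right): buffer="xcykvjkvwldq" (len 12), cursors c1@6 c2@9, authorship ...11.22....
After op 4 (insert('t')): buffer="xcykvjtkvwtldq" (len 14), cursors c1@7 c2@11, authorship ...11.122.2...
After op 5 (move_right): buffer="xcykvjtkvwtldq" (len 14), cursors c1@8 c2@12, authorship ...11.122.2...
After op 6 (move_right): buffer="xcykvjtkvwtldq" (len 14), cursors c1@9 c2@13, authorship ...11.122.2...
After op 7 (add_cursor(0)): buffer="xcykvjtkvwtldq" (len 14), cursors c3@0 c1@9 c2@13, authorship ...11.122.2...
After op 8 (insert('e')): buffer="excykvjtkvewtldeq" (len 17), cursors c3@1 c1@11 c2@16, authorship 3...11.1221.2..2.
Authorship (.=original, N=cursor N): 3 . . . 1 1 . 1 2 2 1 . 2 . . 2 .
Index 5: author = 1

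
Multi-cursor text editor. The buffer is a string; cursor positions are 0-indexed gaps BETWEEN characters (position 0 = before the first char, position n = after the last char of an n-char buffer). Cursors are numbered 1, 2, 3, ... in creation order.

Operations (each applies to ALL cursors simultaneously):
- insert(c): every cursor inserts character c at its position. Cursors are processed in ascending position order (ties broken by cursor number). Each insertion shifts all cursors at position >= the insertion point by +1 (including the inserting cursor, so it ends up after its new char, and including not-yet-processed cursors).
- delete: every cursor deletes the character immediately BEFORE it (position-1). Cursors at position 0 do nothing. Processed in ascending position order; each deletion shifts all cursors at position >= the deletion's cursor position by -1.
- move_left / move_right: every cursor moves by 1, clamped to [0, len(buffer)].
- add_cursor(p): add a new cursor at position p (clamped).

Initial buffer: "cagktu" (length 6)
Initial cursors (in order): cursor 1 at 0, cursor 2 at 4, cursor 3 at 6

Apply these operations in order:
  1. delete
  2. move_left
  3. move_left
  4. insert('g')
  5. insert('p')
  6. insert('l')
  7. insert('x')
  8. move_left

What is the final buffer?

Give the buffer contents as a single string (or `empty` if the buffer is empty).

Answer: gplxcgplxagplxgt

Derivation:
After op 1 (delete): buffer="cagt" (len 4), cursors c1@0 c2@3 c3@4, authorship ....
After op 2 (move_left): buffer="cagt" (len 4), cursors c1@0 c2@2 c3@3, authorship ....
After op 3 (move_left): buffer="cagt" (len 4), cursors c1@0 c2@1 c3@2, authorship ....
After op 4 (insert('g')): buffer="gcgaggt" (len 7), cursors c1@1 c2@3 c3@5, authorship 1.2.3..
After op 5 (insert('p')): buffer="gpcgpagpgt" (len 10), cursors c1@2 c2@5 c3@8, authorship 11.22.33..
After op 6 (insert('l')): buffer="gplcgplagplgt" (len 13), cursors c1@3 c2@7 c3@11, authorship 111.222.333..
After op 7 (insert('x')): buffer="gplxcgplxagplxgt" (len 16), cursors c1@4 c2@9 c3@14, authorship 1111.2222.3333..
After op 8 (move_left): buffer="gplxcgplxagplxgt" (len 16), cursors c1@3 c2@8 c3@13, authorship 1111.2222.3333..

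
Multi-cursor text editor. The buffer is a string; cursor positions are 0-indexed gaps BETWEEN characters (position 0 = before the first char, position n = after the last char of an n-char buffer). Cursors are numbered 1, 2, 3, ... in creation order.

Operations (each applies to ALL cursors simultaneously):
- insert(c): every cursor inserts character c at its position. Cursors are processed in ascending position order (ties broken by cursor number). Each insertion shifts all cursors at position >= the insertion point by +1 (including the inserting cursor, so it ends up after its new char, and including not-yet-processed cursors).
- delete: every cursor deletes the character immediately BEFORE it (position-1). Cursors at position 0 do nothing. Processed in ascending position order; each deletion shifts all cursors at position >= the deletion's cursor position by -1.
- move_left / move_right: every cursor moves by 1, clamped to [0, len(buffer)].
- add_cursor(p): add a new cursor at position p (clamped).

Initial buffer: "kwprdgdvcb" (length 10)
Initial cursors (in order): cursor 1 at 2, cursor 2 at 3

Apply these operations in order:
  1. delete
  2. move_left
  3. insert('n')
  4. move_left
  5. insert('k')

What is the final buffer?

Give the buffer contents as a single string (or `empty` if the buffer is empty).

After op 1 (delete): buffer="krdgdvcb" (len 8), cursors c1@1 c2@1, authorship ........
After op 2 (move_left): buffer="krdgdvcb" (len 8), cursors c1@0 c2@0, authorship ........
After op 3 (insert('n')): buffer="nnkrdgdvcb" (len 10), cursors c1@2 c2@2, authorship 12........
After op 4 (move_left): buffer="nnkrdgdvcb" (len 10), cursors c1@1 c2@1, authorship 12........
After op 5 (insert('k')): buffer="nkknkrdgdvcb" (len 12), cursors c1@3 c2@3, authorship 1122........

Answer: nkknkrdgdvcb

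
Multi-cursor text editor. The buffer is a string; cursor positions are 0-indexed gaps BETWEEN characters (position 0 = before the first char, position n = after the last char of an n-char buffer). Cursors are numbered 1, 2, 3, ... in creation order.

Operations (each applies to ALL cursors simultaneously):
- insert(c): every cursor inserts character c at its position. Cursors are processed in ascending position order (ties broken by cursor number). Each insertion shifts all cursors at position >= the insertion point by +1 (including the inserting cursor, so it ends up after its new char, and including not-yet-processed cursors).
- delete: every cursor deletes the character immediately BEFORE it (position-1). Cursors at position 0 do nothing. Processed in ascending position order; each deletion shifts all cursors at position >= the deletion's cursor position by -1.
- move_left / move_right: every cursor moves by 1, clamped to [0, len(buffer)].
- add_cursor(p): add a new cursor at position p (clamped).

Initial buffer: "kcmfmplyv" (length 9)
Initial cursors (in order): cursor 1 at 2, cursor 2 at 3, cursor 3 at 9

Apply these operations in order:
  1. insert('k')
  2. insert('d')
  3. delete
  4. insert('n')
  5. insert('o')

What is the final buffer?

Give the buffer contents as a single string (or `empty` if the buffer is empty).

After op 1 (insert('k')): buffer="kckmkfmplyvk" (len 12), cursors c1@3 c2@5 c3@12, authorship ..1.2......3
After op 2 (insert('d')): buffer="kckdmkdfmplyvkd" (len 15), cursors c1@4 c2@7 c3@15, authorship ..11.22......33
After op 3 (delete): buffer="kckmkfmplyvk" (len 12), cursors c1@3 c2@5 c3@12, authorship ..1.2......3
After op 4 (insert('n')): buffer="kcknmknfmplyvkn" (len 15), cursors c1@4 c2@7 c3@15, authorship ..11.22......33
After op 5 (insert('o')): buffer="kcknomknofmplyvkno" (len 18), cursors c1@5 c2@9 c3@18, authorship ..111.222......333

Answer: kcknomknofmplyvkno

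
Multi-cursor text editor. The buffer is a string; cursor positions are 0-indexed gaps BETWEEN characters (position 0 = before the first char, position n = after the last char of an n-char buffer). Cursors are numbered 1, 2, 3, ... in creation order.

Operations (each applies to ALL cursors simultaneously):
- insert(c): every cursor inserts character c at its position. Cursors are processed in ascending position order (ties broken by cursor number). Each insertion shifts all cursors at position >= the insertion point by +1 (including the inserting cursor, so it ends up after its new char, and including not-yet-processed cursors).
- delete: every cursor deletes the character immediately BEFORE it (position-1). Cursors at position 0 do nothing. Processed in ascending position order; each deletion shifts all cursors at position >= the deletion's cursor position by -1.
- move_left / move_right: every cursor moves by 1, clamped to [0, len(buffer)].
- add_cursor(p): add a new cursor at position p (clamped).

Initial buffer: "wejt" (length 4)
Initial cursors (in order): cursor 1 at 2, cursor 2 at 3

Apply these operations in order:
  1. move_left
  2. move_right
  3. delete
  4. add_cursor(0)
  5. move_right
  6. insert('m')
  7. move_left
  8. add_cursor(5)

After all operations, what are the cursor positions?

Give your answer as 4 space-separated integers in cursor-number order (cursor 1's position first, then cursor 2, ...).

After op 1 (move_left): buffer="wejt" (len 4), cursors c1@1 c2@2, authorship ....
After op 2 (move_right): buffer="wejt" (len 4), cursors c1@2 c2@3, authorship ....
After op 3 (delete): buffer="wt" (len 2), cursors c1@1 c2@1, authorship ..
After op 4 (add_cursor(0)): buffer="wt" (len 2), cursors c3@0 c1@1 c2@1, authorship ..
After op 5 (move_right): buffer="wt" (len 2), cursors c3@1 c1@2 c2@2, authorship ..
After op 6 (insert('m')): buffer="wmtmm" (len 5), cursors c3@2 c1@5 c2@5, authorship .3.12
After op 7 (move_left): buffer="wmtmm" (len 5), cursors c3@1 c1@4 c2@4, authorship .3.12
After op 8 (add_cursor(5)): buffer="wmtmm" (len 5), cursors c3@1 c1@4 c2@4 c4@5, authorship .3.12

Answer: 4 4 1 5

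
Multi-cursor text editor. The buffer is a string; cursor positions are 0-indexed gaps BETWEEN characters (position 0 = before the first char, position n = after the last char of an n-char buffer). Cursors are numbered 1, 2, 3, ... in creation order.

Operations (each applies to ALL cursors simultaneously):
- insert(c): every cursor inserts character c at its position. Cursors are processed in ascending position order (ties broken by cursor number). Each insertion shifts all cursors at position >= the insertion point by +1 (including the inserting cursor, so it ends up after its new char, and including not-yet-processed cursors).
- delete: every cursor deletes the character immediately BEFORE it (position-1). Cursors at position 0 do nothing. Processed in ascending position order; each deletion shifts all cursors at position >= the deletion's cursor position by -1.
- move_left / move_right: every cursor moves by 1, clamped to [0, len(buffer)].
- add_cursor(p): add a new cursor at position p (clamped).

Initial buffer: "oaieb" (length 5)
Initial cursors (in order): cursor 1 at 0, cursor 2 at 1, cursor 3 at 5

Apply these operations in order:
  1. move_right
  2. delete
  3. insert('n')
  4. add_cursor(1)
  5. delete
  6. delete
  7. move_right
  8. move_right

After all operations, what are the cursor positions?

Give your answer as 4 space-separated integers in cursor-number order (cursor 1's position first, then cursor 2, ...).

After op 1 (move_right): buffer="oaieb" (len 5), cursors c1@1 c2@2 c3@5, authorship .....
After op 2 (delete): buffer="ie" (len 2), cursors c1@0 c2@0 c3@2, authorship ..
After op 3 (insert('n')): buffer="nnien" (len 5), cursors c1@2 c2@2 c3@5, authorship 12..3
After op 4 (add_cursor(1)): buffer="nnien" (len 5), cursors c4@1 c1@2 c2@2 c3@5, authorship 12..3
After op 5 (delete): buffer="ie" (len 2), cursors c1@0 c2@0 c4@0 c3@2, authorship ..
After op 6 (delete): buffer="i" (len 1), cursors c1@0 c2@0 c4@0 c3@1, authorship .
After op 7 (move_right): buffer="i" (len 1), cursors c1@1 c2@1 c3@1 c4@1, authorship .
After op 8 (move_right): buffer="i" (len 1), cursors c1@1 c2@1 c3@1 c4@1, authorship .

Answer: 1 1 1 1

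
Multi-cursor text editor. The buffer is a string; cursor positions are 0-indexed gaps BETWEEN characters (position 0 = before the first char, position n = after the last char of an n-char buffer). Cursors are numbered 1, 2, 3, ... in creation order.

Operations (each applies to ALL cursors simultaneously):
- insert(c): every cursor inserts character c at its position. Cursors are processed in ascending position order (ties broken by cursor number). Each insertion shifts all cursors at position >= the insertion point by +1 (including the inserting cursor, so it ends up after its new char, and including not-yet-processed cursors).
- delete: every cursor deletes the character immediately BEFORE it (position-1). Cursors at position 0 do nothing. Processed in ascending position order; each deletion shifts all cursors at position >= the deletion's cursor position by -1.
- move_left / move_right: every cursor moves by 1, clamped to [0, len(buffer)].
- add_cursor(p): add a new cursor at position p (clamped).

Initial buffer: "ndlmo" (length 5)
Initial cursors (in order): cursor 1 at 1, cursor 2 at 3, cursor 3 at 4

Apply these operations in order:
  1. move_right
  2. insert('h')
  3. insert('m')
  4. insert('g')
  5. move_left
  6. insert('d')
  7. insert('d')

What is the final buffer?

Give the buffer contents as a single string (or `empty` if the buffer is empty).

Answer: ndhmddglmhmddgohmddg

Derivation:
After op 1 (move_right): buffer="ndlmo" (len 5), cursors c1@2 c2@4 c3@5, authorship .....
After op 2 (insert('h')): buffer="ndhlmhoh" (len 8), cursors c1@3 c2@6 c3@8, authorship ..1..2.3
After op 3 (insert('m')): buffer="ndhmlmhmohm" (len 11), cursors c1@4 c2@8 c3@11, authorship ..11..22.33
After op 4 (insert('g')): buffer="ndhmglmhmgohmg" (len 14), cursors c1@5 c2@10 c3@14, authorship ..111..222.333
After op 5 (move_left): buffer="ndhmglmhmgohmg" (len 14), cursors c1@4 c2@9 c3@13, authorship ..111..222.333
After op 6 (insert('d')): buffer="ndhmdglmhmdgohmdg" (len 17), cursors c1@5 c2@11 c3@16, authorship ..1111..2222.3333
After op 7 (insert('d')): buffer="ndhmddglmhmddgohmddg" (len 20), cursors c1@6 c2@13 c3@19, authorship ..11111..22222.33333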